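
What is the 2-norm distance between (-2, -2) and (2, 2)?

(Σ|x_i - y_i|^2)^(1/2) = (|-2 - 2|^2 + |-2 - 2|^2)^(1/2)
= (4^2 + 4^2)^(1/2) = (16 + 16)^(1/2) = (32)^(1/2) ≈ 5.6569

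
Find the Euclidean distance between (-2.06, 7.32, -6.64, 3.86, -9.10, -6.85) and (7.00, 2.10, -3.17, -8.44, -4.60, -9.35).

√(Σ(x_i - y_i)²) = √((-2.06 - 7)² + (7.32 - 2.1)² + (-6.64 - (-3.17))² + (3.86 - (-8.44))² + (-9.1 - (-4.6))² + (-6.85 - (-9.35))²)
= √((-9.06)² + 5.22² + (-3.47)² + 12.3² + (-4.5)² + 2.5²) = √(82.0836 + 27.2484 + 12.0409 + 151.29 + 20.25 + 6.25) = √299.1629 ≈ 17.2963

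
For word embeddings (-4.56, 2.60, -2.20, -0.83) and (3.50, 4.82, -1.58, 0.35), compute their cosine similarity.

With u = (-4.56, 2.60, -2.20, -0.83), v = (3.50, 4.82, -1.58, 0.35):
u·v = (-4.56)·3.5 + 2.6·4.82 + (-2.2)·(-1.58) + (-0.83)·0.35 = (-15.96) + 12.532 + 3.476 + (-0.2905) = -0.2425.
|u| = √((-4.56)² + 2.6² + (-2.2)² + (-0.83)²) = √(20.7936 + 6.76 + 4.84 + 0.6889) = √33.0825, |v| = √(3.5² + 4.82² + (-1.58)² + 0.35²) = √(12.25 + 23.2324 + 2.4964 + 0.1225) = √38.1013.
cos θ = (u·v)/(|u||v|) = -0.2425/(√33.0825·√38.1013) ≈ -0.0068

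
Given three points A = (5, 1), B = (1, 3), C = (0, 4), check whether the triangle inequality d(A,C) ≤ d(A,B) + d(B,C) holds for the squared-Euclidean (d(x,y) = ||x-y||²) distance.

d(A,B) = 4² + 2² = 20, d(B,C) = 1² + 1² = 2, d(A,C) = 5² + 3² = 34.
d(A,C) = 34 > 20 + 2 = 22. Triangle inequality is VIOLATED. (Squared-Euclidean is not a metric — this is a counterexample.)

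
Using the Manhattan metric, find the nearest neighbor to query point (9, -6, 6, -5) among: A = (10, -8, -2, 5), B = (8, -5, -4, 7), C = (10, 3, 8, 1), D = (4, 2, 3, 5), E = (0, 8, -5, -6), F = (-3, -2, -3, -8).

Distances: d(A) = 21, d(B) = 24, d(C) = 18, d(D) = 26, d(E) = 35, d(F) = 28. Nearest: C = (10, 3, 8, 1) with distance 18.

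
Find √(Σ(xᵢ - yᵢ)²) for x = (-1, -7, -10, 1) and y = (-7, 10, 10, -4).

√(Σ(x_i - y_i)²) = √((-1 - (-7))² + (-7 - 10)² + (-10 - 10)² + (1 - (-4))²)
= √(6² + (-17)² + (-20)² + 5²) = √(36 + 289 + 400 + 25) = √750 ≈ 27.3861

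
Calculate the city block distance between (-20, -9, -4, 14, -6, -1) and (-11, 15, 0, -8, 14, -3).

Σ|x_i - y_i| = |-20 - (-11)| + |-9 - 15| + |-4 - 0| + |14 - (-8)| + |-6 - 14| + |-1 - (-3)| = 9 + 24 + 4 + 22 + 20 + 2 = 81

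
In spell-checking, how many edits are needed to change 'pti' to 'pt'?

Let D[i][j] be the edit distance between the first i characters of 'pti' and the first j characters of 'pt', with D[i][0] = i, D[0][j] = j, and D[i][j] = D[i-1][j-1] if the characters match, else 1 + min(D[i-1][j], D[i][j-1], D[i-1][j-1]). Filling the table (rows: prefixes of 'pti', columns: prefixes of 'pt'):
     ε  p  t
  ε  0  1  2
  p  1  0  1
  t  2  1  0
  i  3  2  1
The bottom-right entry gives D[3][2] = 1, so no sequence of fewer than 1 edit works. Backtracking through the table gives one optimal edit sequence (1 edit):
  pti → pt (del i @3)
Edit distance = 1.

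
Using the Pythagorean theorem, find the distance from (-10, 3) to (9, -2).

√(Σ(x_i - y_i)²) = √((-10 - 9)² + (3 - (-2))²)
= √((-19)² + 5²) = √(361 + 25) = √386 ≈ 19.6469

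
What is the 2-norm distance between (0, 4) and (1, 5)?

(Σ|x_i - y_i|^2)^(1/2) = (|0 - 1|^2 + |4 - 5|^2)^(1/2)
= (1^2 + 1^2)^(1/2) = (1 + 1)^(1/2) = (2)^(1/2) ≈ 1.4142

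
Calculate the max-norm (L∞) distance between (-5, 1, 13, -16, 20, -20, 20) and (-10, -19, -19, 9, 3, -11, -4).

max(|x_i - y_i|) = max(|-5 - (-10)|, |1 - (-19)|, |13 - (-19)|, |-16 - 9|, |20 - 3|, |-20 - (-11)|, |20 - (-4)|) = max(5, 20, 32, 25, 17, 9, 24) = 32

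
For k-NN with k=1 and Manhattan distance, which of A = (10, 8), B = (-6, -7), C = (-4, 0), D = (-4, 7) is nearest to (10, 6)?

Distances: d(A) = 2, d(B) = 29, d(C) = 20, d(D) = 15. Nearest: A = (10, 8) with distance 2.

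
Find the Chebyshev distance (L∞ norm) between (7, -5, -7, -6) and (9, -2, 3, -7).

max(|x_i - y_i|) = max(|7 - 9|, |-5 - (-2)|, |-7 - 3|, |-6 - (-7)|) = max(2, 3, 10, 1) = 10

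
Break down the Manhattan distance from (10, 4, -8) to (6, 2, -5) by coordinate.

Σ|x_i - y_i| = |10 - 6| + |4 - 2| + |-8 - (-5)| = 4 + 2 + 3 = 9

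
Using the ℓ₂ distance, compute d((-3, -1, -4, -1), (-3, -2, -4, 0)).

(Σ|x_i - y_i|^2)^(1/2) = (|-3 - (-3)|^2 + |-1 - (-2)|^2 + |-4 - (-4)|^2 + |-1 - 0|^2)^(1/2)
= (0^2 + 1^2 + 0^2 + 1^2)^(1/2) = (0 + 1 + 0 + 1)^(1/2) = (2)^(1/2) ≈ 1.4142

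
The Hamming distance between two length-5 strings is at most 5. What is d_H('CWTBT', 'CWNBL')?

Differing positions: 3, 5. Hamming distance = 2. The maximum possible Hamming distance for length-5 strings is 5, so d_H/5 = 2/5 = 0.4.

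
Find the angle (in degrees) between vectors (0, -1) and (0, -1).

With u = (0, -1), v = (0, -1):
u·v = 0·0 + (-1)·(-1) = 0 + 1 = 1.
|u| = √(0² + (-1)²) = √1, |v| = √(0² + (-1)²) = √1, so |u||v| = √(1·1) = √1 = 1.
cos θ = (u·v)/(|u||v|) = 1/1 = 1 (the vectors are parallel, pointing the same way)
θ = arccos(1) = 0°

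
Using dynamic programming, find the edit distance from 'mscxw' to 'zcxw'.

Let D[i][j] be the edit distance between the first i characters of 'mscxw' and the first j characters of 'zcxw', with D[i][0] = i, D[0][j] = j, and D[i][j] = D[i-1][j-1] if the characters match, else 1 + min(D[i-1][j], D[i][j-1], D[i-1][j-1]). Filling the table (rows: prefixes of 'mscxw', columns: prefixes of 'zcxw'):
     ε  z  c  x  w
  ε  0  1  2  3  4
  m  1  1  2  3  4
  s  2  2  2  3  4
  c  3  3  2  3  4
  x  4  4  3  2  3
  w  5  5  4  3  2
The bottom-right entry gives D[5][4] = 2, so no sequence of fewer than 2 edits works. Backtracking through the table gives one optimal edit sequence (2 edits):
  mscxw → scxw (del m @1)
  scxw → zcxw (sub s→z @1)
Edit distance = 2.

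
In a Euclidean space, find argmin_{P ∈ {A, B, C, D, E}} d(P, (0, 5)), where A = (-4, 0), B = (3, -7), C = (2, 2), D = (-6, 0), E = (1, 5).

Distances: d(A) ≈ 6.4031, d(B) ≈ 12.3693, d(C) ≈ 3.6056, d(D) ≈ 7.8102, d(E) = 1. Nearest: E = (1, 5) with distance 1.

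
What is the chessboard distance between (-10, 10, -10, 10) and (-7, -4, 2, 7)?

max(|x_i - y_i|) = max(|-10 - (-7)|, |10 - (-4)|, |-10 - 2|, |10 - 7|) = max(3, 14, 12, 3) = 14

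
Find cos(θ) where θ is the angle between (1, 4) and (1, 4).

With u = (1, 4), v = (1, 4):
u·v = 1·1 + 4·4 = 1 + 16 = 17.
|u| = √(1² + 4²) = √17, |v| = √(1² + 4²) = √17, so |u||v| = √(17·17) = √289 = 17.
cos θ = (u·v)/(|u||v|) = 17/17 = 1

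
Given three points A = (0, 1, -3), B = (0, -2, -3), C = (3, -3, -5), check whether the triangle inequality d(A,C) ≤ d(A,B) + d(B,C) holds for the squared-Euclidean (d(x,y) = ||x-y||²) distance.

d(A,B) = 0² + 3² + 0² = 9, d(B,C) = 3² + 1² + 2² = 14, d(A,C) = 3² + 4² + 2² = 29.
d(A,C) = 29 > 9 + 14 = 23. Triangle inequality is VIOLATED. (Squared-Euclidean is not a metric — this is a counterexample.)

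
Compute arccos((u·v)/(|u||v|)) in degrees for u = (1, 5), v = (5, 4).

With u = (1, 5), v = (5, 4):
u·v = 1·5 + 5·4 = 5 + 20 = 25.
|u| = √(1² + 5²) = √26, |v| = √(5² + 4²) = √41, so |u||v| = √(26·41) = √1066.
cos θ = (u·v)/(|u||v|) = 25/√1066 ≈ 0.765705
θ = arccos(0.765705) ≈ 40.03°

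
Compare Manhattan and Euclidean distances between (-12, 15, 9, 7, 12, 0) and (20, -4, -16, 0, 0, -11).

L1 = |-12 - 20| + |15 - (-4)| + |9 - (-16)| + |7 - 0| + |12 - 0| + |0 - (-11)| = 32 + 19 + 25 + 7 + 12 + 11 = 106
L2 = √(32² + 19² + 25² + 7² + 12² + 11²) = √2324 ≈ 48.2079
L1 ≥ L2 always (equality iff movement is along one axis); L1 > L2 here.
Ratio L1/L2 = 106/√2324 ≈ 2.1988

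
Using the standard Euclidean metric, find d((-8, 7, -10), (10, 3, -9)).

√(Σ(x_i - y_i)²) = √((-8 - 10)² + (7 - 3)² + (-10 - (-9))²)
= √((-18)² + 4² + (-1)²) = √(324 + 16 + 1) = √341 ≈ 18.4662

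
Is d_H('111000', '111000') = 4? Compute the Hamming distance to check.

Differing positions: none. Hamming distance = 0, so the claim that d_H = 4 is false.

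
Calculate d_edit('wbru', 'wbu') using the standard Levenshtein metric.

Let D[i][j] be the edit distance between the first i characters of 'wbru' and the first j characters of 'wbu', with D[i][0] = i, D[0][j] = j, and D[i][j] = D[i-1][j-1] if the characters match, else 1 + min(D[i-1][j], D[i][j-1], D[i-1][j-1]). Filling the table (rows: prefixes of 'wbru', columns: prefixes of 'wbu'):
     ε  w  b  u
  ε  0  1  2  3
  w  1  0  1  2
  b  2  1  0  1
  r  3  2  1  1
  u  4  3  2  1
The bottom-right entry gives D[4][3] = 1, so no sequence of fewer than 1 edit works. Backtracking through the table gives one optimal edit sequence (1 edit):
  wbru → wbu (del r @3)
Edit distance = 1.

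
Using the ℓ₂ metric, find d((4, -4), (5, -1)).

√(Σ(x_i - y_i)²) = √((4 - 5)² + (-4 - (-1))²)
= √((-1)² + (-3)²) = √(1 + 9) = √10 ≈ 3.1623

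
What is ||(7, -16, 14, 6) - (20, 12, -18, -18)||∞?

max(|x_i - y_i|) = max(|7 - 20|, |-16 - 12|, |14 - (-18)|, |6 - (-18)|) = max(13, 28, 32, 24) = 32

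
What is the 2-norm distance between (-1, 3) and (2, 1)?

(Σ|x_i - y_i|^2)^(1/2) = (|-1 - 2|^2 + |3 - 1|^2)^(1/2)
= (3^2 + 2^2)^(1/2) = (9 + 4)^(1/2) = (13)^(1/2) ≈ 3.6056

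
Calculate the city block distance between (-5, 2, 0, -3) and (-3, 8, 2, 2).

Σ|x_i - y_i| = |-5 - (-3)| + |2 - 8| + |0 - 2| + |-3 - 2| = 2 + 6 + 2 + 5 = 15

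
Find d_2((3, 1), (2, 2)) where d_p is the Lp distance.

(Σ|x_i - y_i|^2)^(1/2) = (|3 - 2|^2 + |1 - 2|^2)^(1/2)
= (1^2 + 1^2)^(1/2) = (1 + 1)^(1/2) = (2)^(1/2) ≈ 1.4142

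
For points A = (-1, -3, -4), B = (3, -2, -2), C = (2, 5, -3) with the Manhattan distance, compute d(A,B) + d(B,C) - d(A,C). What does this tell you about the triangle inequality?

d(A,B) = 4 + 1 + 2 = 7, d(B,C) = 1 + 7 + 1 = 9, d(A,C) = 3 + 8 + 1 = 12.
d(A,B) + d(B,C) - d(A,C) = 7 + 9 - 12 = 16 - 12 = 4. This is ≥ 0, so the triangle inequality holds for these points.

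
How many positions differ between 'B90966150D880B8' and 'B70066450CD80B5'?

Differing positions: 2, 4, 7, 10, 11, 15. Hamming distance = 6.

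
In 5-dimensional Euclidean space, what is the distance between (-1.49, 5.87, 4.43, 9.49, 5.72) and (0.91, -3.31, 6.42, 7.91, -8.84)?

√(Σ(x_i - y_i)²) = √((-1.49 - 0.91)² + (5.87 - (-3.31))² + (4.43 - 6.42)² + (9.49 - 7.91)² + (5.72 - (-8.84))²)
= √((-2.4)² + 9.18² + (-1.99)² + 1.58² + 14.56²) = √(5.76 + 84.2724 + 3.9601 + 2.4964 + 211.9936) = √308.4825 ≈ 17.5637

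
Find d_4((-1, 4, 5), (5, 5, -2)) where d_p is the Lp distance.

(Σ|x_i - y_i|^4)^(1/4) = (|-1 - 5|^4 + |4 - 5|^4 + |5 - (-2)|^4)^(1/4)
= (6^4 + 1^4 + 7^4)^(1/4) = (1296 + 1 + 2401)^(1/4) = (3698)^(1/4) ≈ 7.7982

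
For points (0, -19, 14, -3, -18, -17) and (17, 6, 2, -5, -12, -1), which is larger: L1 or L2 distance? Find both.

L1 = |0 - 17| + |-19 - 6| + |14 - 2| + |-3 - (-5)| + |-18 - (-12)| + |-17 - (-1)| = 17 + 25 + 12 + 2 + 6 + 16 = 78
L2 = √(17² + 25² + 12² + 2² + 6² + 16²) = √1354 ≈ 36.7967
L1 ≥ L2 always (equality iff movement is along one axis); L1 > L2 here.
Ratio L1/L2 = 78/√1354 ≈ 2.1198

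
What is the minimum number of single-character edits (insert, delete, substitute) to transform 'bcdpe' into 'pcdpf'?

Let D[i][j] be the edit distance between the first i characters of 'bcdpe' and the first j characters of 'pcdpf', with D[i][0] = i, D[0][j] = j, and D[i][j] = D[i-1][j-1] if the characters match, else 1 + min(D[i-1][j], D[i][j-1], D[i-1][j-1]). Filling the table (rows: prefixes of 'bcdpe', columns: prefixes of 'pcdpf'):
     ε  p  c  d  p  f
  ε  0  1  2  3  4  5
  b  1  1  2  3  4  5
  c  2  2  1  2  3  4
  d  3  3  2  1  2  3
  p  4  3  3  2  1  2
  e  5  4  4  3  2  2
The bottom-right entry gives D[5][5] = 2, so no sequence of fewer than 2 edits works. Backtracking through the table gives one optimal edit sequence (2 edits):
  bcdpe → pcdpe (sub b→p @1)
  pcdpe → pcdpf (sub e→f @5)
Edit distance = 2.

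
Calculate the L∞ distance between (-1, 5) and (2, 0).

max(|x_i - y_i|) = max(|-1 - 2|, |5 - 0|) = max(3, 5) = 5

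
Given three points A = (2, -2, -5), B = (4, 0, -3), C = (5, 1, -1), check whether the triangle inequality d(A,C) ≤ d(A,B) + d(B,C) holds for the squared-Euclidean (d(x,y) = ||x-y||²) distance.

d(A,B) = 2² + 2² + 2² = 12, d(B,C) = 1² + 1² + 2² = 6, d(A,C) = 3² + 3² + 4² = 34.
d(A,C) = 34 > 12 + 6 = 18. Triangle inequality is VIOLATED. (Squared-Euclidean is not a metric — this is a counterexample.)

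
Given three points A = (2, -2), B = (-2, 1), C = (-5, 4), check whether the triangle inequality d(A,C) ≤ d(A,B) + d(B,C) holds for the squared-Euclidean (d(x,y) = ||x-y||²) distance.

d(A,B) = 4² + 3² = 25, d(B,C) = 3² + 3² = 18, d(A,C) = 7² + 6² = 85.
d(A,C) = 85 > 25 + 18 = 43. Triangle inequality is VIOLATED. (Squared-Euclidean is not a metric — this is a counterexample.)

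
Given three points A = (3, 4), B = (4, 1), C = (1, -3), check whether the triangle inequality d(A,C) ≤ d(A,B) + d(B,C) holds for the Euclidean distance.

d(A,B) = √(1² + 3²) = √10 ≈ 3.1623, d(B,C) = √(3² + 4²) = √25 = 5, d(A,C) = √(2² + 7²) = √53 ≈ 7.2801.
d(A,C) ≈ 7.2801 ≤ 3.1623 + 5 = 8.1623. Triangle inequality is satisfied.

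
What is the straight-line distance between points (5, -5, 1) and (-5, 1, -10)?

√(Σ(x_i - y_i)²) = √((5 - (-5))² + (-5 - 1)² + (1 - (-10))²)
= √(10² + (-6)² + 11²) = √(100 + 36 + 121) = √257 ≈ 16.0312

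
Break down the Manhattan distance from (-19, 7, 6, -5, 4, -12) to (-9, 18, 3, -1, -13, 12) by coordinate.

Σ|x_i - y_i| = |-19 - (-9)| + |7 - 18| + |6 - 3| + |-5 - (-1)| + |4 - (-13)| + |-12 - 12| = 10 + 11 + 3 + 4 + 17 + 24 = 69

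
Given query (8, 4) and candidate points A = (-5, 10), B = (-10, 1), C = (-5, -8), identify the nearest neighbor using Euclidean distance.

Distances: d(A) ≈ 14.3178, d(B) ≈ 18.2483, d(C) ≈ 17.6918. Nearest: A = (-5, 10) with distance 14.3178.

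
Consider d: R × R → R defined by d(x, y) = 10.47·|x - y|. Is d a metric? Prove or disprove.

Yes. Since |x - y| is a metric on R and 10.47 > 0, the positive scalar multiple 10.47·|x - y| is also a metric: scaling by a positive constant preserves non-negativity, identity (d=0 ⟺ |x-y|=0 ⟺ x=y), symmetry, and the triangle inequality.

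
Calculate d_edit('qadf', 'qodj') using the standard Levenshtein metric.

Let D[i][j] be the edit distance between the first i characters of 'qadf' and the first j characters of 'qodj', with D[i][0] = i, D[0][j] = j, and D[i][j] = D[i-1][j-1] if the characters match, else 1 + min(D[i-1][j], D[i][j-1], D[i-1][j-1]). Filling the table (rows: prefixes of 'qadf', columns: prefixes of 'qodj'):
     ε  q  o  d  j
  ε  0  1  2  3  4
  q  1  0  1  2  3
  a  2  1  1  2  3
  d  3  2  2  1  2
  f  4  3  3  2  2
The bottom-right entry gives D[4][4] = 2, so no sequence of fewer than 2 edits works. Backtracking through the table gives one optimal edit sequence (2 edits):
  qadf → qodf (sub a→o @2)
  qodf → qodj (sub f→j @4)
Edit distance = 2.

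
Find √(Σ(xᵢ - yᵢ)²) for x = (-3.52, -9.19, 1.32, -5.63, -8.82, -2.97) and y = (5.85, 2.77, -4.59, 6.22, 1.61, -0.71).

√(Σ(x_i - y_i)²) = √((-3.52 - 5.85)² + (-9.19 - 2.77)² + (1.32 - (-4.59))² + (-5.63 - 6.22)² + (-8.82 - 1.61)² + (-2.97 - (-0.71))²)
= √((-9.37)² + (-11.96)² + 5.91² + (-11.85)² + (-10.43)² + (-2.26)²) = √(87.7969 + 143.0416 + 34.9281 + 140.4225 + 108.7849 + 5.1076) = √520.0816 ≈ 22.8053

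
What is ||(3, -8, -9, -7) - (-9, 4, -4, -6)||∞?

max(|x_i - y_i|) = max(|3 - (-9)|, |-8 - 4|, |-9 - (-4)|, |-7 - (-6)|) = max(12, 12, 5, 1) = 12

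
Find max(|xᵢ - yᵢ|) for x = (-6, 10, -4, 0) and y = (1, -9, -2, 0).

max(|x_i - y_i|) = max(|-6 - 1|, |10 - (-9)|, |-4 - (-2)|, |0 - 0|) = max(7, 19, 2, 0) = 19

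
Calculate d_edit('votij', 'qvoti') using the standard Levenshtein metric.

Let D[i][j] be the edit distance between the first i characters of 'votij' and the first j characters of 'qvoti', with D[i][0] = i, D[0][j] = j, and D[i][j] = D[i-1][j-1] if the characters match, else 1 + min(D[i-1][j], D[i][j-1], D[i-1][j-1]). Filling the table (rows: prefixes of 'votij', columns: prefixes of 'qvoti'):
     ε  q  v  o  t  i
  ε  0  1  2  3  4  5
  v  1  1  1  2  3  4
  o  2  2  2  1  2  3
  t  3  3  3  2  1  2
  i  4  4  4  3  2  1
  j  5  5  5  4  3  2
The bottom-right entry gives D[5][5] = 2, so no sequence of fewer than 2 edits works. Backtracking through the table gives one optimal edit sequence (2 edits):
  votij → qvotij (ins q @1)
  qvotij → qvoti (del j @6)
Edit distance = 2.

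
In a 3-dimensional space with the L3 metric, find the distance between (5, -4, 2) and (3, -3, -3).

(Σ|x_i - y_i|^3)^(1/3) = (|5 - 3|^3 + |-4 - (-3)|^3 + |2 - (-3)|^3)^(1/3)
= (2^3 + 1^3 + 5^3)^(1/3) = (8 + 1 + 125)^(1/3) = (134)^(1/3) ≈ 5.1172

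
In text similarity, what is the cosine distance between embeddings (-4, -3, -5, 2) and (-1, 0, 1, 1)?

With u = (-4, -3, -5, 2), v = (-1, 0, 1, 1):
u·v = (-4)·(-1) + (-3)·0 + (-5)·1 + 2·1 = 4 + 0 + (-5) + 2 = 1.
|u| = √((-4)² + (-3)² + (-5)² + 2²) = √54, |v| = √((-1)² + 0² + 1² + 1²) = √3, so |u||v| = √(54·3) = √162.
cos θ = (u·v)/(|u||v|) = 1/√162 ≈ 0.0786
Cosine distance = 1 - cos θ ≈ 1 - 0.0786 = 0.9214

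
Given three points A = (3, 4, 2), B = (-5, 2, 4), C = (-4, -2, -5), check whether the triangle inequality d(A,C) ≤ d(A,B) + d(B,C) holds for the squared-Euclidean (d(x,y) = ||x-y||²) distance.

d(A,B) = 8² + 2² + 2² = 72, d(B,C) = 1² + 4² + 9² = 98, d(A,C) = 7² + 6² + 7² = 134.
d(A,C) = 134 ≤ 72 + 98 = 170. Triangle inequality is satisfied.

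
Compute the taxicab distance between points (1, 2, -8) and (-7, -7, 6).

Σ|x_i - y_i| = |1 - (-7)| + |2 - (-7)| + |-8 - 6| = 8 + 9 + 14 = 31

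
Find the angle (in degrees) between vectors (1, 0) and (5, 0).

With u = (1, 0), v = (5, 0):
u·v = 1·5 + 0·0 = 5 + 0 = 5.
|u| = √(1² + 0²) = √1, |v| = √(5² + 0²) = √25, so |u||v| = √(1·25) = √25 = 5.
cos θ = (u·v)/(|u||v|) = 5/5 = 1 (the vectors are parallel, pointing the same way)
θ = arccos(1) = 0°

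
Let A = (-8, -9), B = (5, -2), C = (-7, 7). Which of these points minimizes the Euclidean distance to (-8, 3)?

Distances: d(A) = 12, d(B) ≈ 13.9284, d(C) ≈ 4.1231. Nearest: C = (-7, 7) with distance 4.1231.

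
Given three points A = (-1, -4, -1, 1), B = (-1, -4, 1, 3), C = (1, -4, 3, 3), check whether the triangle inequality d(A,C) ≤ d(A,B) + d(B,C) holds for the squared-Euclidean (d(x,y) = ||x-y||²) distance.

d(A,B) = 0² + 0² + 2² + 2² = 8, d(B,C) = 2² + 0² + 2² + 0² = 8, d(A,C) = 2² + 0² + 4² + 2² = 24.
d(A,C) = 24 > 8 + 8 = 16. Triangle inequality is VIOLATED. (Squared-Euclidean is not a metric — this is a counterexample.)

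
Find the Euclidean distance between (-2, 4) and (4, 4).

√(Σ(x_i - y_i)²) = √((-2 - 4)² + (4 - 4)²)
= √((-6)² + 0²) = √(36 + 0) = √36 = 6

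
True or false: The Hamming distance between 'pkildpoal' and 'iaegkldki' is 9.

Differing positions: 1, 2, 3, 4, 5, 6, 7, 8, 9. Hamming distance = 9, so the claim is true.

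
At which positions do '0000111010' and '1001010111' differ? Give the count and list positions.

Differing positions: 1, 4, 5, 7, 8, 10. Hamming distance = 6.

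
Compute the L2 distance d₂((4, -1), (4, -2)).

√(Σ(x_i - y_i)²) = √((4 - 4)² + (-1 - (-2))²)
= √(0² + 1²) = √(0 + 1) = √1 = 1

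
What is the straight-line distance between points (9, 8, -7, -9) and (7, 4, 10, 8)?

√(Σ(x_i - y_i)²) = √((9 - 7)² + (8 - 4)² + (-7 - 10)² + (-9 - 8)²)
= √(2² + 4² + (-17)² + (-17)²) = √(4 + 16 + 289 + 289) = √598 ≈ 24.454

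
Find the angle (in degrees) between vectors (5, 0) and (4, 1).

With u = (5, 0), v = (4, 1):
u·v = 5·4 + 0·1 = 20 + 0 = 20.
|u| = √(5² + 0²) = √25, |v| = √(4² + 1²) = √17, so |u||v| = √(25·17) = √425.
cos θ = (u·v)/(|u||v|) = 20/√425 ≈ 0.970143
θ = arccos(0.970143) ≈ 14.04°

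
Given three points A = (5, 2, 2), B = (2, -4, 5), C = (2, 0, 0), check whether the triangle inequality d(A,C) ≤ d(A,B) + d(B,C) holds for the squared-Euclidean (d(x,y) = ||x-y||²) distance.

d(A,B) = 3² + 6² + 3² = 54, d(B,C) = 0² + 4² + 5² = 41, d(A,C) = 3² + 2² + 2² = 17.
d(A,C) = 17 ≤ 54 + 41 = 95. Triangle inequality is satisfied.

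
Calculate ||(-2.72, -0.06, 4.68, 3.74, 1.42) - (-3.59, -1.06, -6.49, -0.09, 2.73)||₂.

√(Σ(x_i - y_i)²) = √((-2.72 - (-3.59))² + (-0.06 - (-1.06))² + (4.68 - (-6.49))² + (3.74 - (-0.09))² + (1.42 - 2.73)²)
= √(0.87² + 1² + 11.17² + 3.83² + (-1.31)²) = √(0.7569 + 1 + 124.7689 + 14.6689 + 1.7161) = √142.9108 ≈ 11.9545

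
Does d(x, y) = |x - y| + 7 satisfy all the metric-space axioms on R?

No. d fails identity of indiscernibles (specifically d(x,x) = 0): d(-3, -3) = |-3 - (-3)| + 7 = 0 + 7 = 7 ≠ 0.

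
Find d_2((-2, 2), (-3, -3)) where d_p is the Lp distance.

(Σ|x_i - y_i|^2)^(1/2) = (|-2 - (-3)|^2 + |2 - (-3)|^2)^(1/2)
= (1^2 + 5^2)^(1/2) = (1 + 25)^(1/2) = (26)^(1/2) ≈ 5.099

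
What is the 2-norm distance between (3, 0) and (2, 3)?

(Σ|x_i - y_i|^2)^(1/2) = (|3 - 2|^2 + |0 - 3|^2)^(1/2)
= (1^2 + 3^2)^(1/2) = (1 + 9)^(1/2) = (10)^(1/2) ≈ 3.1623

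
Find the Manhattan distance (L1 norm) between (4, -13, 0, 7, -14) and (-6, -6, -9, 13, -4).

Σ|x_i - y_i| = |4 - (-6)| + |-13 - (-6)| + |0 - (-9)| + |7 - 13| + |-14 - (-4)| = 10 + 7 + 9 + 6 + 10 = 42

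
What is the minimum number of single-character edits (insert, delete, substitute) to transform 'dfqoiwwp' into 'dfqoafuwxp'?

Let D[i][j] be the edit distance between the first i characters of 'dfqoiwwp' and the first j characters of 'dfqoafuwxp', with D[i][0] = i, D[0][j] = j, and D[i][j] = D[i-1][j-1] if the characters match, else 1 + min(D[i-1][j], D[i][j-1], D[i-1][j-1]). Filling the table (rows: prefixes of 'dfqoiwwp', columns: prefixes of 'dfqoafuwxp'):
     ε  d  f  q  o  a  f  u  w  x  p
  ε  0  1  2  3  4  5  6  7  8  9 10
  d  1  0  1  2  3  4  5  6  7  8  9
  f  2  1  0  1  2  3  4  5  6  7  8
  q  3  2  1  0  1  2  3  4  5  6  7
  o  4  3  2  1  0  1  2  3  4  5  6
  i  5  4  3  2  1  1  2  3  4  5  6
  w  6  5  4  3  2  2  2  3  3  4  5
  w  7  6  5  4  3  3  3  3  3  4  5
  p  8  7  6  5  4  4  4  4  4  4  4
The bottom-right entry gives D[8][10] = 4, so no sequence of fewer than 4 edits works. Backtracking through the table gives one optimal edit sequence (4 edits):
  dfqoiwwp → dfqoaiwwp (ins a @5)
  dfqoaiwwp → dfqoafiwwp (ins f @6)
  dfqoafiwwp → dfqoafuwwp (sub i→u @7)
  dfqoafuwwp → dfqoafuwxp (sub w→x @9)
Edit distance = 4.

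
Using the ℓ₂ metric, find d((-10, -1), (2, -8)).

√(Σ(x_i - y_i)²) = √((-10 - 2)² + (-1 - (-8))²)
= √((-12)² + 7²) = √(144 + 49) = √193 ≈ 13.8924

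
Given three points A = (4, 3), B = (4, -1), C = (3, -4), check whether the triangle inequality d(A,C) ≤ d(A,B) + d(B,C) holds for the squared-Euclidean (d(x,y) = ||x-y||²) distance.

d(A,B) = 0² + 4² = 16, d(B,C) = 1² + 3² = 10, d(A,C) = 1² + 7² = 50.
d(A,C) = 50 > 16 + 10 = 26. Triangle inequality is VIOLATED. (Squared-Euclidean is not a metric — this is a counterexample.)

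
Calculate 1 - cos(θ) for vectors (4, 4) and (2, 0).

With u = (4, 4), v = (2, 0):
u·v = 4·2 + 4·0 = 8 + 0 = 8.
|u| = √(4² + 4²) = √32, |v| = √(2² + 0²) = √4, so |u||v| = √(32·4) = √128.
cos θ = (u·v)/(|u||v|) = 8/√128 ≈ 0.7071
Cosine distance = 1 - cos θ ≈ 1 - 0.7071 = 0.2929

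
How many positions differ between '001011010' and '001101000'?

Differing positions: 4, 5, 8. Hamming distance = 3.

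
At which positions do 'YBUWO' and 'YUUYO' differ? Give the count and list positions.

Differing positions: 2, 4. Hamming distance = 2.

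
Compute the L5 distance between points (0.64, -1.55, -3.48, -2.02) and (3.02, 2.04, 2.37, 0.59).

(Σ|x_i - y_i|^5)^(1/5) = (|0.64 - 3.02|^5 + |-1.55 - 2.04|^5 + |-3.48 - 2.37|^5 + |-2.02 - 0.59|^5)^(1/5)
= (2.38^5 + 3.59^5 + 5.85^5 + 2.61^5)^(1/5) ≈ (76.3633 + 596.3102 + 6851.4001 + 121.1163)^(1/5) = (7645.1899)^(1/5) ≈ 5.9797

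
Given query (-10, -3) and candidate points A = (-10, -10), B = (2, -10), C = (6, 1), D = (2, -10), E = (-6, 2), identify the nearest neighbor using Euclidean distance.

Distances: d(A) = 7, d(B) ≈ 13.8924, d(C) ≈ 16.4924, d(D) ≈ 13.8924, d(E) ≈ 6.4031. Nearest: E = (-6, 2) with distance 6.4031.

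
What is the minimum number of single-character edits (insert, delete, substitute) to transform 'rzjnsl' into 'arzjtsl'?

Let D[i][j] be the edit distance between the first i characters of 'rzjnsl' and the first j characters of 'arzjtsl', with D[i][0] = i, D[0][j] = j, and D[i][j] = D[i-1][j-1] if the characters match, else 1 + min(D[i-1][j], D[i][j-1], D[i-1][j-1]). Filling the table (rows: prefixes of 'rzjnsl', columns: prefixes of 'arzjtsl'):
     ε  a  r  z  j  t  s  l
  ε  0  1  2  3  4  5  6  7
  r  1  1  1  2  3  4  5  6
  z  2  2  2  1  2  3  4  5
  j  3  3  3  2  1  2  3  4
  n  4  4  4  3  2  2  3  4
  s  5  5  5  4  3  3  2  3
  l  6  6  6  5  4  4  3  2
The bottom-right entry gives D[6][7] = 2, so no sequence of fewer than 2 edits works. Backtracking through the table gives one optimal edit sequence (2 edits):
  rzjnsl → arzjnsl (ins a @1)
  arzjnsl → arzjtsl (sub n→t @5)
Edit distance = 2.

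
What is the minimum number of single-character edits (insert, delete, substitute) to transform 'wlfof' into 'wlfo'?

Let D[i][j] be the edit distance between the first i characters of 'wlfof' and the first j characters of 'wlfo', with D[i][0] = i, D[0][j] = j, and D[i][j] = D[i-1][j-1] if the characters match, else 1 + min(D[i-1][j], D[i][j-1], D[i-1][j-1]). Filling the table (rows: prefixes of 'wlfof', columns: prefixes of 'wlfo'):
     ε  w  l  f  o
  ε  0  1  2  3  4
  w  1  0  1  2  3
  l  2  1  0  1  2
  f  3  2  1  0  1
  o  4  3  2  1  0
  f  5  4  3  2  1
The bottom-right entry gives D[5][4] = 1, so no sequence of fewer than 1 edit works. Backtracking through the table gives one optimal edit sequence (1 edit):
  wlfof → wlfo (del f @5)
Edit distance = 1.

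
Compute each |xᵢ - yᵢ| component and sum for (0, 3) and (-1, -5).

Σ|x_i - y_i| = |0 - (-1)| + |3 - (-5)| = 1 + 8 = 9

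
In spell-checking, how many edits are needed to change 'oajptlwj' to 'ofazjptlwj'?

Let D[i][j] be the edit distance between the first i characters of 'oajptlwj' and the first j characters of 'ofazjptlwj', with D[i][0] = i, D[0][j] = j, and D[i][j] = D[i-1][j-1] if the characters match, else 1 + min(D[i-1][j], D[i][j-1], D[i-1][j-1]). Filling the table (rows: prefixes of 'oajptlwj', columns: prefixes of 'ofazjptlwj'):
     ε  o  f  a  z  j  p  t  l  w  j
  ε  0  1  2  3  4  5  6  7  8  9 10
  o  1  0  1  2  3  4  5  6  7  8  9
  a  2  1  1  1  2  3  4  5  6  7  8
  j  3  2  2  2  2  2  3  4  5  6  7
  p  4  3  3  3  3  3  2  3  4  5  6
  t  5  4  4  4  4  4  3  2  3  4  5
  l  6  5  5  5  5  5  4  3  2  3  4
  w  7  6  6  6  6  6  5  4  3  2  3
  j  8  7  7  7  7  6  6  5  4  3  2
The bottom-right entry gives D[8][10] = 2, so no sequence of fewer than 2 edits works. Backtracking through the table gives one optimal edit sequence (2 edits):
  oajptlwj → ofajptlwj (ins f @2)
  ofajptlwj → ofazjptlwj (ins z @4)
Edit distance = 2.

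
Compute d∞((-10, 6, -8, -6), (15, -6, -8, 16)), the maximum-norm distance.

max(|x_i - y_i|) = max(|-10 - 15|, |6 - (-6)|, |-8 - (-8)|, |-6 - 16|) = max(25, 12, 0, 22) = 25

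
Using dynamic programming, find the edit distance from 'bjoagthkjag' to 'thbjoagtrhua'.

Let D[i][j] be the edit distance between the first i characters of 'bjoagthkjag' and the first j characters of 'thbjoagtrhua', with D[i][0] = i, D[0][j] = j, and D[i][j] = D[i-1][j-1] if the characters match, else 1 + min(D[i-1][j], D[i][j-1], D[i-1][j-1]). Filling the table (rows: prefixes of 'bjoagthkjag', columns: prefixes of 'thbjoagtrhua'):
     ε  t  h  b  j  o  a  g  t  r  h  u  a
  ε  0  1  2  3  4  5  6  7  8  9 10 11 12
  b  1  1  2  2  3  4  5  6  7  8  9 10 11
  j  2  2  2  3  2  3  4  5  6  7  8  9 10
  o  3  3  3  3  3  2  3  4  5  6  7  8  9
  a  4  4  4  4  4  3  2  3  4  5  6  7  8
  g  5  5  5  5  5  4  3  2  3  4  5  6  7
  t  6  5  6  6  6  5  4  3  2  3  4  5  6
  h  7  6  5  6  7  6  5  4  3  3  3  4  5
  k  8  7  6  6  7  7  6  5  4  4  4  4  5
  j  9  8  7  7  6  7  7  6  5  5  5  5  5
  a 10  9  8  8  7  7  7  7  6  6  6  6  5
  g 11 10  9  9  8  8  8  7  7  7  7  7  6
The bottom-right entry gives D[11][12] = 6, so no sequence of fewer than 6 edits works. Backtracking through the table gives one optimal edit sequence (6 edits):
  bjoagthkjag → tbjoagthkjag (ins t @1)
  tbjoagthkjag → thbjoagthkjag (ins h @2)
  thbjoagthkjag → thbjoagtrkjag (sub h→r @9)
  thbjoagtrkjag → thbjoagtrhjag (sub k→h @10)
  thbjoagtrhjag → thbjoagtrhuag (sub j→u @11)
  thbjoagtrhuag → thbjoagtrhua (del g @13)
Edit distance = 6.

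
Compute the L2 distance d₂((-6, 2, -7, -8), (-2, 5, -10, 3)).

√(Σ(x_i - y_i)²) = √((-6 - (-2))² + (2 - 5)² + (-7 - (-10))² + (-8 - 3)²)
= √((-4)² + (-3)² + 3² + (-11)²) = √(16 + 9 + 9 + 121) = √155 ≈ 12.4499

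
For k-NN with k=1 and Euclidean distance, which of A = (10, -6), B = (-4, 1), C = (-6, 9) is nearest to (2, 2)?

Distances: d(A) ≈ 11.3137, d(B) ≈ 6.0828, d(C) ≈ 10.6301. Nearest: B = (-4, 1) with distance 6.0828.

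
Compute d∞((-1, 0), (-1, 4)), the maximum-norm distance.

max(|x_i - y_i|) = max(|-1 - (-1)|, |0 - 4|) = max(0, 4) = 4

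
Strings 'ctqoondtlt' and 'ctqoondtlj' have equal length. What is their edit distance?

Let D[i][j] be the edit distance between the first i characters of 'ctqoondtlt' and the first j characters of 'ctqoondtlj', with D[i][0] = i, D[0][j] = j, and D[i][j] = D[i-1][j-1] if the characters match, else 1 + min(D[i-1][j], D[i][j-1], D[i-1][j-1]). Filling the table (rows: prefixes of 'ctqoondtlt', columns: prefixes of 'ctqoondtlj'):
     ε  c  t  q  o  o  n  d  t  l  j
  ε  0  1  2  3  4  5  6  7  8  9 10
  c  1  0  1  2  3  4  5  6  7  8  9
  t  2  1  0  1  2  3  4  5  6  7  8
  q  3  2  1  0  1  2  3  4  5  6  7
  o  4  3  2  1  0  1  2  3  4  5  6
  o  5  4  3  2  1  0  1  2  3  4  5
  n  6  5  4  3  2  1  0  1  2  3  4
  d  7  6  5  4  3  2  1  0  1  2  3
  t  8  7  6  5  4  3  2  1  0  1  2
  l  9  8  7  6  5  4  3  2  1  0  1
  t 10  9  8  7  6  5  4  3  2  1  1
The bottom-right entry gives D[10][10] = 1, so no sequence of fewer than 1 edit works. Backtracking through the table gives one optimal edit sequence (1 edit):
  ctqoondtlt → ctqoondtlj (sub t→j @10)
Edit distance = 1.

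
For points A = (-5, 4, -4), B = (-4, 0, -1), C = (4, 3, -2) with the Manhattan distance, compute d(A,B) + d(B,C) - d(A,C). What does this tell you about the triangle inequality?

d(A,B) = 1 + 4 + 3 = 8, d(B,C) = 8 + 3 + 1 = 12, d(A,C) = 9 + 1 + 2 = 12.
d(A,B) + d(B,C) - d(A,C) = 8 + 12 - 12 = 20 - 12 = 8. This is ≥ 0, so the triangle inequality holds for these points.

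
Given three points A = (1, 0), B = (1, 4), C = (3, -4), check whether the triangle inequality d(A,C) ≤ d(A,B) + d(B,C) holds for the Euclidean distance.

d(A,B) = √(0² + 4²) = √16 = 4, d(B,C) = √(2² + 8²) = √68 ≈ 8.2462, d(A,C) = √(2² + 4²) = √20 ≈ 4.4721.
d(A,C) ≈ 4.4721 ≤ 4 + 8.2462 = 12.2462. Triangle inequality is satisfied.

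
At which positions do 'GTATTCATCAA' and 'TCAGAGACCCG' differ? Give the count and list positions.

Differing positions: 1, 2, 4, 5, 6, 8, 10, 11. Hamming distance = 8.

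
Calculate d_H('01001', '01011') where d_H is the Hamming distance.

Differing positions: 4. Hamming distance = 1.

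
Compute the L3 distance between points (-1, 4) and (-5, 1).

(Σ|x_i - y_i|^3)^(1/3) = (|-1 - (-5)|^3 + |4 - 1|^3)^(1/3)
= (4^3 + 3^3)^(1/3) = (64 + 27)^(1/3) = (91)^(1/3) ≈ 4.4979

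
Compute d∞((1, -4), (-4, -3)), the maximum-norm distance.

max(|x_i - y_i|) = max(|1 - (-4)|, |-4 - (-3)|) = max(5, 1) = 5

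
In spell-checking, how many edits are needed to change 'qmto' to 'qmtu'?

Let D[i][j] be the edit distance between the first i characters of 'qmto' and the first j characters of 'qmtu', with D[i][0] = i, D[0][j] = j, and D[i][j] = D[i-1][j-1] if the characters match, else 1 + min(D[i-1][j], D[i][j-1], D[i-1][j-1]). Filling the table (rows: prefixes of 'qmto', columns: prefixes of 'qmtu'):
     ε  q  m  t  u
  ε  0  1  2  3  4
  q  1  0  1  2  3
  m  2  1  0  1  2
  t  3  2  1  0  1
  o  4  3  2  1  1
The bottom-right entry gives D[4][4] = 1, so no sequence of fewer than 1 edit works. Backtracking through the table gives one optimal edit sequence (1 edit):
  qmto → qmtu (sub o→u @4)
Edit distance = 1.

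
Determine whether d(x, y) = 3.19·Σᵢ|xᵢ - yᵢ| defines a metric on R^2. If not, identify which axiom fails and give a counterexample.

Yes. The L1 (Manhattan) norm induces a metric on R^2, and multiplying a metric by a positive constant 3.19 > 0 preserves all four axioms: non-negativity (3.19·||x-y|| ≥ 0), identity (3.19·||x-y|| = 0 ⟺ ||x-y|| = 0 ⟺ x = y), symmetry (||x-y|| = ||y-x||), and the triangle inequality (3.19·||x-z|| ≤ 3.19·||x-y|| + 3.19·||y-z||). So d is a metric.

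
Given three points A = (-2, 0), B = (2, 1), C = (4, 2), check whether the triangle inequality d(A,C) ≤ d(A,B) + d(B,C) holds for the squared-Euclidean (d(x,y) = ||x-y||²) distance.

d(A,B) = 4² + 1² = 17, d(B,C) = 2² + 1² = 5, d(A,C) = 6² + 2² = 40.
d(A,C) = 40 > 17 + 5 = 22. Triangle inequality is VIOLATED. (Squared-Euclidean is not a metric — this is a counterexample.)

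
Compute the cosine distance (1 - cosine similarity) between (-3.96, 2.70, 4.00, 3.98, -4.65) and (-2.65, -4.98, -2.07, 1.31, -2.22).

With u = (-3.96, 2.70, 4.00, 3.98, -4.65), v = (-2.65, -4.98, -2.07, 1.31, -2.22):
u·v = (-3.96)·(-2.65) + 2.7·(-4.98) + 4·(-2.07) + 3.98·1.31 + (-4.65)·(-2.22) = 10.494 + (-13.446) + (-8.28) + 5.2138 + 10.323 = 4.3048.
|u| = √((-3.96)² + 2.7² + 4² + 3.98² + (-4.65)²) = √(15.6816 + 7.29 + 16 + 15.8404 + 21.6225) = √76.4345, |v| = √((-2.65)² + (-4.98)² + (-2.07)² + 1.31² + (-2.22)²) = √(7.0225 + 24.8004 + 4.2849 + 1.7161 + 4.9284) = √42.7523.
cos θ = (u·v)/(|u||v|) = 4.3048/(√76.4345·√42.7523) ≈ 0.0753
Cosine distance = 1 - cos θ ≈ 1 - 0.0753 = 0.9247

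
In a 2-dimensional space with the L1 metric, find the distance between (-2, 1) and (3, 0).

Σ|x_i - y_i| = |-2 - 3| + |1 - 0| = 5 + 1 = 6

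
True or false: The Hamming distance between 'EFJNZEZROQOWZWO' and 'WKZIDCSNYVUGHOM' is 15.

Differing positions: 1, 2, 3, 4, 5, 6, 7, 8, 9, 10, 11, 12, 13, 14, 15. Hamming distance = 15, so the claim is true.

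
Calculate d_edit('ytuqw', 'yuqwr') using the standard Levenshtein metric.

Let D[i][j] be the edit distance between the first i characters of 'ytuqw' and the first j characters of 'yuqwr', with D[i][0] = i, D[0][j] = j, and D[i][j] = D[i-1][j-1] if the characters match, else 1 + min(D[i-1][j], D[i][j-1], D[i-1][j-1]). Filling the table (rows: prefixes of 'ytuqw', columns: prefixes of 'yuqwr'):
     ε  y  u  q  w  r
  ε  0  1  2  3  4  5
  y  1  0  1  2  3  4
  t  2  1  1  2  3  4
  u  3  2  1  2  3  4
  q  4  3  2  1  2  3
  w  5  4  3  2  1  2
The bottom-right entry gives D[5][5] = 2, so no sequence of fewer than 2 edits works. Backtracking through the table gives one optimal edit sequence (2 edits):
  ytuqw → yuqw (del t @2)
  yuqw → yuqwr (ins r @5)
Edit distance = 2.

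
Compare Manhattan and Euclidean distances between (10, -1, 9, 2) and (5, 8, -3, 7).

L1 = |10 - 5| + |-1 - 8| + |9 - (-3)| + |2 - 7| = 5 + 9 + 12 + 5 = 31
L2 = √(5² + 9² + 12² + 5²) = √275 ≈ 16.5831
L1 ≥ L2 always (equality iff movement is along one axis); L1 > L2 here.
Ratio L1/L2 = 31/√275 ≈ 1.8694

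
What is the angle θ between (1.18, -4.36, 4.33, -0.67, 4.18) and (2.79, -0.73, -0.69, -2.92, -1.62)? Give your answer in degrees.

With u = (1.18, -4.36, 4.33, -0.67, 4.18), v = (2.79, -0.73, -0.69, -2.92, -1.62):
u·v = 1.18·2.79 + (-4.36)·(-0.73) + 4.33·(-0.69) + (-0.67)·(-2.92) + 4.18·(-1.62) = 3.2922 + 3.1828 + (-2.9877) + 1.9564 + (-6.7716) = -1.3279.
|u| = √(1.18² + (-4.36)² + 4.33² + (-0.67)² + 4.18²) = √(1.3924 + 19.0096 + 18.7489 + 0.4489 + 17.4724) = √57.0722, |v| = √(2.79² + (-0.73)² + (-0.69)² + (-2.92)² + (-1.62)²) = √(7.7841 + 0.5329 + 0.4761 + 8.5264 + 2.6244) = √19.9439.
cos θ = (u·v)/(|u||v|) = -1.3279/(√57.0722·√19.9439) ≈ -0.039359
θ = arccos(-0.039359) ≈ 92.26°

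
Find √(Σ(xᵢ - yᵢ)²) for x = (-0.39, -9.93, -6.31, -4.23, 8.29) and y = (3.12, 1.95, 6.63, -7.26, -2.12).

√(Σ(x_i - y_i)²) = √((-0.39 - 3.12)² + (-9.93 - 1.95)² + (-6.31 - 6.63)² + (-4.23 - (-7.26))² + (8.29 - (-2.12))²)
= √((-3.51)² + (-11.88)² + (-12.94)² + 3.03² + 10.41²) = √(12.3201 + 141.1344 + 167.4436 + 9.1809 + 108.3681) = √438.4471 ≈ 20.9391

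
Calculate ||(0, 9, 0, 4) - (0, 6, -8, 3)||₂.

√(Σ(x_i - y_i)²) = √((0 - 0)² + (9 - 6)² + (0 - (-8))² + (4 - 3)²)
= √(0² + 3² + 8² + 1²) = √(0 + 9 + 64 + 1) = √74 ≈ 8.6023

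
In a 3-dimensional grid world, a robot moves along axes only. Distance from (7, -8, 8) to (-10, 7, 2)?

Σ|x_i - y_i| = |7 - (-10)| + |-8 - 7| + |8 - 2| = 17 + 15 + 6 = 38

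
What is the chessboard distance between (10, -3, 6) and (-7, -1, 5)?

max(|x_i - y_i|) = max(|10 - (-7)|, |-3 - (-1)|, |6 - 5|) = max(17, 2, 1) = 17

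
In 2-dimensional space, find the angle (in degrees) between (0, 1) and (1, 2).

With u = (0, 1), v = (1, 2):
u·v = 0·1 + 1·2 = 0 + 2 = 2.
|u| = √(0² + 1²) = √1, |v| = √(1² + 2²) = √5, so |u||v| = √(1·5) = √5.
cos θ = (u·v)/(|u||v|) = 2/√5 ≈ 0.894427
θ = arccos(0.894427) ≈ 26.57°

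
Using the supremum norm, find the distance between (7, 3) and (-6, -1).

max(|x_i - y_i|) = max(|7 - (-6)|, |3 - (-1)|) = max(13, 4) = 13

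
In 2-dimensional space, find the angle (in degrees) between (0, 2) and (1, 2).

With u = (0, 2), v = (1, 2):
u·v = 0·1 + 2·2 = 0 + 4 = 4.
|u| = √(0² + 2²) = √4, |v| = √(1² + 2²) = √5, so |u||v| = √(4·5) = √20.
cos θ = (u·v)/(|u||v|) = 4/√20 ≈ 0.894427
θ = arccos(0.894427) ≈ 26.57°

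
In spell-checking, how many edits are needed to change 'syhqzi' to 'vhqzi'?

Let D[i][j] be the edit distance between the first i characters of 'syhqzi' and the first j characters of 'vhqzi', with D[i][0] = i, D[0][j] = j, and D[i][j] = D[i-1][j-1] if the characters match, else 1 + min(D[i-1][j], D[i][j-1], D[i-1][j-1]). Filling the table (rows: prefixes of 'syhqzi', columns: prefixes of 'vhqzi'):
     ε  v  h  q  z  i
  ε  0  1  2  3  4  5
  s  1  1  2  3  4  5
  y  2  2  2  3  4  5
  h  3  3  2  3  4  5
  q  4  4  3  2  3  4
  z  5  5  4  3  2  3
  i  6  6  5  4  3  2
The bottom-right entry gives D[6][5] = 2, so no sequence of fewer than 2 edits works. Backtracking through the table gives one optimal edit sequence (2 edits):
  syhqzi → yhqzi (del s @1)
  yhqzi → vhqzi (sub y→v @1)
Edit distance = 2.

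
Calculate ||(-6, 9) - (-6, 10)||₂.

√(Σ(x_i - y_i)²) = √((-6 - (-6))² + (9 - 10)²)
= √(0² + (-1)²) = √(0 + 1) = √1 = 1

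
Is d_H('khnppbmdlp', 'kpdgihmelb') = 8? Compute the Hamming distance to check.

Differing positions: 2, 3, 4, 5, 6, 8, 10. Hamming distance = 7, so the claim that d_H = 8 is false.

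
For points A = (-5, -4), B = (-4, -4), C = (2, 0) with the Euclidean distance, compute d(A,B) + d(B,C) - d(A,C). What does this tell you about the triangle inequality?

d(A,B) = √(1² + 0²) = √1 = 1, d(B,C) = √(6² + 4²) = √52 ≈ 7.2111, d(A,C) = √(7² + 4²) = √65 ≈ 8.0623.
d(A,B) + d(B,C) - d(A,C) = 1 + 7.2111 - 8.0623 = 8.2111 - 8.0623 = 0.1488 (to 4 decimal places). This is ≥ 0, so the triangle inequality holds for these points.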